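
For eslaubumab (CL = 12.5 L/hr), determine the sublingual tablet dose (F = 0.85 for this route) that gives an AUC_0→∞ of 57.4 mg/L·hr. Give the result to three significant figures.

Dose = 844 mg

Dose = CL × AUC_0→∞ / F
     = 12.5 × 57.4 / 0.85 = 844.118 mg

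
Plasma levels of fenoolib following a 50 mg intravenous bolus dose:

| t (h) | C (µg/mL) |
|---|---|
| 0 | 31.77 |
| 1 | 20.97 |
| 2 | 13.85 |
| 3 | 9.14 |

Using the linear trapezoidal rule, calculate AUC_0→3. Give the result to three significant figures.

Trapezoidal AUC_0→3:
  [0→1]: (31.77+20.97)/2 × 1 = 26.37
  [1→2]: (20.97+13.85)/2 × 1 = 17.41
  [2→3]: (13.85+9.14)/2 × 1 = 11.495
  Sum = 55.275 µg/mL·h

AUC = 55.3 µg/mL·h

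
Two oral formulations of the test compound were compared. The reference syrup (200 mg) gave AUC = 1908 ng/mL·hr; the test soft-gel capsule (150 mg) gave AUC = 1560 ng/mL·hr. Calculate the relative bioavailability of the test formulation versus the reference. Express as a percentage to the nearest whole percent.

F_rel = 109%

F_rel = (AUC_test/D_test) / (AUC_ref/D_ref)
      = (1560/150) / (1908/200)
      = 10.4 / 9.54 = 1.0901 = 109.01%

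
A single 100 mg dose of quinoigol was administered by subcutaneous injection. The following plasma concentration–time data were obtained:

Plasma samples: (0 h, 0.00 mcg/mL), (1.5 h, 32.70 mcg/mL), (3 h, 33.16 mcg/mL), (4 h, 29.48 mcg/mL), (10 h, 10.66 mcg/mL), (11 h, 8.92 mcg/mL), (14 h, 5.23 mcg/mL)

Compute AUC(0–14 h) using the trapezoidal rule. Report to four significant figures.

AUC = 256.7 mcg/mL·h

Trapezoidal AUC_0→14:
  [0→1.5]: (0.00+32.70)/2 × 1.5 = 24.525
  [1.5→3]: (32.70+33.16)/2 × 1.5 = 49.395
  [3→4]: (33.16+29.48)/2 × 1 = 31.32
  [4→10]: (29.48+10.66)/2 × 6 = 120.42
  [10→11]: (10.66+8.92)/2 × 1 = 9.79
  [11→14]: (8.92+5.23)/2 × 3 = 21.225
  Sum = 256.675 mcg/mL·h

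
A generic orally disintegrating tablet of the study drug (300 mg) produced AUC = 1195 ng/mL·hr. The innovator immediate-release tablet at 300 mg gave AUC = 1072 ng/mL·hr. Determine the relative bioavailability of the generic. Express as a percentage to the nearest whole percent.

F_rel = 111%

F_rel = (AUC_test/D_test) / (AUC_ref/D_ref)
      = (1195/300) / (1072/300)
      = 3.98333 / 3.57333 = 1.1147 = 111.47%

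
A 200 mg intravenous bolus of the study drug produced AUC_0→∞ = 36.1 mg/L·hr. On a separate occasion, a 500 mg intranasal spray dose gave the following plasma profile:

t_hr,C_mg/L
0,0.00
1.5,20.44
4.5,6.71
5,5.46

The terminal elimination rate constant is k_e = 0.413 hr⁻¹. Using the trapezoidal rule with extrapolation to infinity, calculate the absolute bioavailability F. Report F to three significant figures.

F = 0.801

Trapezoidal AUC_0→5 (intranasal spray):
  [0→1.5]: (0.00+20.44)/2 × 1.5 = 15.33
  [1.5→4.5]: (20.44+6.71)/2 × 3 = 40.725
  [4.5→5]: (6.71+5.46)/2 × 0.5 = 3.0425
  Sum = 59.0975 mg/L·hr
Tail: C_last/k_e = 5.46/0.413 = 13.220
AUC_0→∞ (intranasal spray) = 59.0975 + 13.220 = 72.3175 mg/L·hr
F = (AUC_ev/D_ev)/(AUC_iv/D_iv) = (72.3175/500)/(36.1/200) = 0.144635/0.1805 = 0.8013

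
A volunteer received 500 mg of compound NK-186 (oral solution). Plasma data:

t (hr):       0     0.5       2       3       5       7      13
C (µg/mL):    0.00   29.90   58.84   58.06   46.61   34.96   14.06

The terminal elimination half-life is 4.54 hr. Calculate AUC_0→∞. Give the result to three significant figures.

AUC = 558 µg/mL·hr

Trapezoidal AUC_0→13:
  [0→0.5]: (0.00+29.90)/2 × 0.5 = 7.475
  [0.5→2]: (29.90+58.84)/2 × 1.5 = 66.555
  [2→3]: (58.84+58.06)/2 × 1 = 58.45
  [3→5]: (58.06+46.61)/2 × 2 = 104.67
  [5→7]: (46.61+34.96)/2 × 2 = 81.57
  [7→13]: (34.96+14.06)/2 × 6 = 147.06
  Sum = 465.78 µg/mL·hr
k_e = ln2 / t½ = 0.693147 / 4.54 = 0.1527 hr^-1
Extrapolated tail: C_last / k_e = 14.06 / 0.1527 = 92.076
AUC_0→∞ = 465.78 + 92.076 = 557.856 µg/mL·hr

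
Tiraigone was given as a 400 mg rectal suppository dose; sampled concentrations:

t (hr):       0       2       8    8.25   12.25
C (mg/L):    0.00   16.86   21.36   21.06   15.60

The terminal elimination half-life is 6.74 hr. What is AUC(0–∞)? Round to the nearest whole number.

Trapezoidal AUC_0→12.25:
  [0→2]: (0.00+16.86)/2 × 2 = 16.86
  [2→8]: (16.86+21.36)/2 × 6 = 114.66
  [8→8.25]: (21.36+21.06)/2 × 0.25 = 5.3025
  [8.25→12.25]: (21.06+15.60)/2 × 4 = 73.32
  Sum = 210.1425 mg/L·hr
k_e = ln2 / t½ = 0.693147 / 6.74 = 0.1028 hr^-1
Extrapolated tail: C_last / k_e = 15.60 / 0.1028 = 151.751
AUC_0→∞ = 210.1425 + 151.751 = 361.8935 mg/L·hr

AUC = 362 mg/L·hr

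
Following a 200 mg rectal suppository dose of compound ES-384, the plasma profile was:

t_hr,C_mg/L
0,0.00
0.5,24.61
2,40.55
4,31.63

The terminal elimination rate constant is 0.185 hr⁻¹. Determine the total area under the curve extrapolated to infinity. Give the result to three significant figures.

AUC = 298 mg/L·hr

Trapezoidal AUC_0→4:
  [0→0.5]: (0.00+24.61)/2 × 0.5 = 6.1525
  [0.5→2]: (24.61+40.55)/2 × 1.5 = 48.87
  [2→4]: (40.55+31.63)/2 × 2 = 72.18
  Sum = 127.2025 mg/L·hr
Extrapolated tail: C_last / k_e = 31.63 / 0.185 = 170.973
AUC_0→∞ = 127.2025 + 170.973 = 298.1755 mg/L·hr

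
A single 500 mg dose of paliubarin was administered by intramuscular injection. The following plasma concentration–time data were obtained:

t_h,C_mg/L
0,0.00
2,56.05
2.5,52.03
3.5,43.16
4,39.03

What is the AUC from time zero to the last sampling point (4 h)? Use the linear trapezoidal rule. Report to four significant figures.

Trapezoidal AUC_0→4:
  [0→2]: (0.00+56.05)/2 × 2 = 56.05
  [2→2.5]: (56.05+52.03)/2 × 0.5 = 27.02
  [2.5→3.5]: (52.03+43.16)/2 × 1 = 47.595
  [3.5→4]: (43.16+39.03)/2 × 0.5 = 20.5475
  Sum = 151.2125 mg/L·h

AUC = 151.2 mg/L·h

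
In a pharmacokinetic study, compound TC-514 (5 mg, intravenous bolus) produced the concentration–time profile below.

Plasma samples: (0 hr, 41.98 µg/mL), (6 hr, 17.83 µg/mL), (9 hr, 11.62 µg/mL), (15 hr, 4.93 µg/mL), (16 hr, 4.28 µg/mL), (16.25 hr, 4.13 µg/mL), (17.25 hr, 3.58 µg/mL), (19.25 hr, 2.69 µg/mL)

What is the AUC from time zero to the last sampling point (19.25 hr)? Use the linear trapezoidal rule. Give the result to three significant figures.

AUC = 289 µg/mL·hr

Trapezoidal AUC_0→19.25:
  [0→6]: (41.98+17.83)/2 × 6 = 179.43
  [6→9]: (17.83+11.62)/2 × 3 = 44.175
  [9→15]: (11.62+4.93)/2 × 6 = 49.65
  [15→16]: (4.93+4.28)/2 × 1 = 4.605
  [16→16.25]: (4.28+4.13)/2 × 0.25 = 1.05125
  [16.25→17.25]: (4.13+3.58)/2 × 1 = 3.855
  [17.25→19.25]: (3.58+2.69)/2 × 2 = 6.27
  Sum = 289.03625 µg/mL·hr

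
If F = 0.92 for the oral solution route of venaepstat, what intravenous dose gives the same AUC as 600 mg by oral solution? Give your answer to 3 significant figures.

Systemic exposure from an extravascular dose = F × D_ev, so the equivalent IV dose is F × D_ev.
D_iv = F × D_ev = 0.92 × 600 = 552 mg

D_iv = 552 mg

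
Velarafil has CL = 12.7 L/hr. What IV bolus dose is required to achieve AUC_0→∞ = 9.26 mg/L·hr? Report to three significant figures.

Dose = 118 mg

Dose_iv = CL × AUC_0→∞
     = 12.7 × 9.26 = 117.602 mg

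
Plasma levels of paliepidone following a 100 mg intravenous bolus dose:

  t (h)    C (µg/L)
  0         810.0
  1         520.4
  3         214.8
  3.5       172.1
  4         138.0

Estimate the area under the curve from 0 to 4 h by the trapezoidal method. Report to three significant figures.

AUC = 1570 µg/L·h

Trapezoidal AUC_0→4:
  [0→1]: (810.0+520.4)/2 × 1 = 665.2
  [1→3]: (520.4+214.8)/2 × 2 = 735.2
  [3→3.5]: (214.8+172.1)/2 × 0.5 = 96.725
  [3.5→4]: (172.1+138.0)/2 × 0.5 = 77.525
  Sum = 1574.65 µg/L·h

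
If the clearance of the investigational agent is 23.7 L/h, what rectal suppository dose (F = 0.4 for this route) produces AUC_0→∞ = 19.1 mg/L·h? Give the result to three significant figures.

Dose = 1130 mg

Dose = CL × AUC_0→∞ / F
     = 23.7 × 19.1 / 0.4 = 1131.675 mg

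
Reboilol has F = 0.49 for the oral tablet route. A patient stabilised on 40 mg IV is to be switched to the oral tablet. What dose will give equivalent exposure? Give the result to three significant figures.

For equal systemic exposure: F × D_ev = D_iv
D_ev = D_iv / F = 40 / 0.49 = 81.6327 mg

D_oral = 81.6 mg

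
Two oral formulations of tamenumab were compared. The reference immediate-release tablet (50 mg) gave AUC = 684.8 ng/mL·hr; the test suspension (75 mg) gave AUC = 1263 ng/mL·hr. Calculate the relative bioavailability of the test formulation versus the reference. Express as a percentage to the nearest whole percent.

F_rel = (AUC_test/D_test) / (AUC_ref/D_ref)
      = (1263/75) / (684.8/50)
      = 16.84 / 13.696 = 1.2296 = 122.96%

F_rel = 123%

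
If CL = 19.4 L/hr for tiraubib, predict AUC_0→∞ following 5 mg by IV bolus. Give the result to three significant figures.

AUC = 0.258 mg/L·hr

AUC_0→∞ = Dose_iv / CL
        = 5 / 19.4 = 0.257732 mg/L·hr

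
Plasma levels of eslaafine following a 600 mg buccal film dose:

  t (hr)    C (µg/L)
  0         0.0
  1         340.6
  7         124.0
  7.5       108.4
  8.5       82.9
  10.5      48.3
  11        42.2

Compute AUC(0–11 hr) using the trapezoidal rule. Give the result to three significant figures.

Trapezoidal AUC_0→11:
  [0→1]: (0.0+340.6)/2 × 1 = 170.3
  [1→7]: (340.6+124.0)/2 × 6 = 1393.8
  [7→7.5]: (124.0+108.4)/2 × 0.5 = 58.1
  [7.5→8.5]: (108.4+82.9)/2 × 1 = 95.65
  [8.5→10.5]: (82.9+48.3)/2 × 2 = 131.2
  [10.5→11]: (48.3+42.2)/2 × 0.5 = 22.625
  Sum = 1871.675 µg/L·hr

AUC = 1870 µg/L·hr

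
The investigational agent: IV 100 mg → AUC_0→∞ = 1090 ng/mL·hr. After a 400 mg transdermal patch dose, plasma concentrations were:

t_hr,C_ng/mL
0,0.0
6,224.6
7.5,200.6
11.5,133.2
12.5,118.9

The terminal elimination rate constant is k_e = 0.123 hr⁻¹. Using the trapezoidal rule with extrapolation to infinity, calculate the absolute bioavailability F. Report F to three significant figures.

F = 0.631

Trapezoidal AUC_0→12.5 (transdermal patch):
  [0→6]: (0.0+224.6)/2 × 6 = 673.8
  [6→7.5]: (224.6+200.6)/2 × 1.5 = 318.9
  [7.5→11.5]: (200.6+133.2)/2 × 4 = 667.6
  [11.5→12.5]: (133.2+118.9)/2 × 1 = 126.05
  Sum = 1786.35 ng/mL·hr
Tail: C_last/k_e = 118.9/0.123 = 966.667
AUC_0→∞ (transdermal patch) = 1786.35 + 966.667 = 2753.017 ng/mL·hr
F = (AUC_ev/D_ev)/(AUC_iv/D_iv) = (2753.017/400)/(1090/100) = 6.8825425/10.9 = 0.6314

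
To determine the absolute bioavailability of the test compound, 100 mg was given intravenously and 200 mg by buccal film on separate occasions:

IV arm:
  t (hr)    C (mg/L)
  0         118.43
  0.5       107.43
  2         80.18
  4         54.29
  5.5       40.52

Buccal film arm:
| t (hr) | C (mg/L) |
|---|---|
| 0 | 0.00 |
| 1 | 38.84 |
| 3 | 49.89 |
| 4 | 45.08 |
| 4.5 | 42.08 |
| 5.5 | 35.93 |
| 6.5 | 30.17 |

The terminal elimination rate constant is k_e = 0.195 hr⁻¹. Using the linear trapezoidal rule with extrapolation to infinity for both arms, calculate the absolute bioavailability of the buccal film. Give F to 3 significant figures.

Trapezoidal AUC_0→5.5 (IV):
  [0→0.5]: (118.43+107.43)/2 × 0.5 = 56.465
  [0.5→2]: (107.43+80.18)/2 × 1.5 = 140.7075
  [2→4]: (80.18+54.29)/2 × 2 = 134.47
  [4→5.5]: (54.29+40.52)/2 × 1.5 = 71.1075
  Sum = 402.75 mg/L·hr
IV tail: 40.52/0.195 = 207.795; AUC_iv,0→∞ = 402.75 + 207.795 = 610.545 mg/L·hr
Trapezoidal AUC_0→6.5 (buccal film):
  [0→1]: (0.00+38.84)/2 × 1 = 19.42
  [1→3]: (38.84+49.89)/2 × 2 = 88.73
  [3→4]: (49.89+45.08)/2 × 1 = 47.485
  [4→4.5]: (45.08+42.08)/2 × 0.5 = 21.79
  [4.5→5.5]: (42.08+35.93)/2 × 1 = 39.005
  [5.5→6.5]: (35.93+30.17)/2 × 1 = 33.05
  Sum = 249.48 mg/L·hr
buccal film tail: 30.17/0.195 = 154.718; AUC_ev,0→∞ = 249.48 + 154.718 = 404.198 mg/L·hr
F = (AUC_ev/D_ev)/(AUC_iv/D_iv) = (404.198/200)/(610.545/100) = 2.02099/6.10545 = 0.3310

F = 0.331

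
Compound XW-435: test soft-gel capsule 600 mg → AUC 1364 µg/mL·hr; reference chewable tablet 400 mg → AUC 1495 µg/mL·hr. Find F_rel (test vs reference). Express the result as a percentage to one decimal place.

F_rel = (AUC_test/D_test) / (AUC_ref/D_ref)
      = (1364/600) / (1495/400)
      = 2.27333 / 3.7375 = 0.6082 = 60.82%

F_rel = 60.8%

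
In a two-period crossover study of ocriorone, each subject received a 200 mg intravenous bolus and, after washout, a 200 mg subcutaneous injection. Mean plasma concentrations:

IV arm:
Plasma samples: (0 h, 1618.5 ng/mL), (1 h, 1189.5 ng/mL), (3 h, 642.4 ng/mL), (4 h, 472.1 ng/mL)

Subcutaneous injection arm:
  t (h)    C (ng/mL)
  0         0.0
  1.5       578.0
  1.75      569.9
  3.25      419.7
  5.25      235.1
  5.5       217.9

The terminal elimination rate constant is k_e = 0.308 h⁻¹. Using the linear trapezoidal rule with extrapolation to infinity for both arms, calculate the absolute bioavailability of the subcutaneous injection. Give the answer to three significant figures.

Trapezoidal AUC_0→4 (IV):
  [0→1]: (1618.5+1189.5)/2 × 1 = 1404.0
  [1→3]: (1189.5+642.4)/2 × 2 = 1831.9
  [3→4]: (642.4+472.1)/2 × 1 = 557.25
  Sum = 3793.15 ng/mL·h
IV tail: 472.1/0.308 = 1532.792; AUC_iv,0→∞ = 3793.15 + 1532.792 = 5325.942 ng/mL·h
Trapezoidal AUC_0→5.5 (subcutaneous injection):
  [0→1.5]: (0.0+578.0)/2 × 1.5 = 433.5
  [1.5→1.75]: (578.0+569.9)/2 × 0.25 = 143.4875
  [1.75→3.25]: (569.9+419.7)/2 × 1.5 = 742.2
  [3.25→5.25]: (419.7+235.1)/2 × 2 = 654.8
  [5.25→5.5]: (235.1+217.9)/2 × 0.25 = 56.625
  Sum = 2030.6125 ng/mL·h
subcutaneous injection tail: 217.9/0.308 = 707.468; AUC_ev,0→∞ = 2030.6125 + 707.468 = 2738.0805 ng/mL·h
F = (AUC_ev/D_ev)/(AUC_iv/D_iv) = (2738.0805/200)/(5325.942/200) = 13.6904/26.62971 = 0.5141

F = 0.514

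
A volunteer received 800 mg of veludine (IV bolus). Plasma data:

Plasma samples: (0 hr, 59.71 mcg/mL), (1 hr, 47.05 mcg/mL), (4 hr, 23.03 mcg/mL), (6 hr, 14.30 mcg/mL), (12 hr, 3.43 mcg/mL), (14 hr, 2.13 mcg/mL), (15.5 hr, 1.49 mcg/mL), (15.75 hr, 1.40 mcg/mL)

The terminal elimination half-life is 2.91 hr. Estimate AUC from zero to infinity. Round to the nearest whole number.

Trapezoidal AUC_0→15.75:
  [0→1]: (59.71+47.05)/2 × 1 = 53.38
  [1→4]: (47.05+23.03)/2 × 3 = 105.12
  [4→6]: (23.03+14.30)/2 × 2 = 37.33
  [6→12]: (14.30+3.43)/2 × 6 = 53.19
  [12→14]: (3.43+2.13)/2 × 2 = 5.56
  [14→15.5]: (2.13+1.49)/2 × 1.5 = 2.715
  [15.5→15.75]: (1.49+1.40)/2 × 0.25 = 0.36125
  Sum = 257.65625 mcg/mL·hr
k_e = ln2 / t½ = 0.693147 / 2.91 = 0.2382 hr^-1
Extrapolated tail: C_last / k_e = 1.40 / 0.2382 = 5.877
AUC_0→∞ = 257.65625 + 5.877 = 263.53325 mcg/mL·hr

AUC = 264 mcg/mL·hr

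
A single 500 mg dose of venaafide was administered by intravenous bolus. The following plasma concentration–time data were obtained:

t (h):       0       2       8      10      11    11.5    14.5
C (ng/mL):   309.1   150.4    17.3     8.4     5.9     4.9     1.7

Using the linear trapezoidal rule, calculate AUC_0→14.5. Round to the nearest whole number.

AUC = 1008 ng/mL·h

Trapezoidal AUC_0→14.5:
  [0→2]: (309.1+150.4)/2 × 2 = 459.5
  [2→8]: (150.4+17.3)/2 × 6 = 503.1
  [8→10]: (17.3+8.4)/2 × 2 = 25.7
  [10→11]: (8.4+5.9)/2 × 1 = 7.15
  [11→11.5]: (5.9+4.9)/2 × 0.5 = 2.7
  [11.5→14.5]: (4.9+1.7)/2 × 3 = 9.9
  Sum = 1008.05 ng/mL·h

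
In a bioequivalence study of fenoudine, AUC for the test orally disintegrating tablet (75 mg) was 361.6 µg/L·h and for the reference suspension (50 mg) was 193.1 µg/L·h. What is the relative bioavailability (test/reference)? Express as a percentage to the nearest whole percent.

F_rel = 125%

F_rel = (AUC_test/D_test) / (AUC_ref/D_ref)
      = (361.6/75) / (193.1/50)
      = 4.82133 / 3.862 = 1.2484 = 124.84%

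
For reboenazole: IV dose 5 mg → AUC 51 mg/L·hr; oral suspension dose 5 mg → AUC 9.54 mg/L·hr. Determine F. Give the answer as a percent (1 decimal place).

F = 18.7%

F = (AUC_ev / D_ev) / (AUC_iv / D_iv)
  = (9.54/5) / (51/5)
  = 1.908 / 10.2 = 0.1871
  = 18.71%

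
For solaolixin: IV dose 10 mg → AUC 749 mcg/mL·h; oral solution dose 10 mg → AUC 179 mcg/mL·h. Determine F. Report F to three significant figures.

F = (AUC_ev / D_ev) / (AUC_iv / D_iv)
  = (179/10) / (749/10)
  = 17.9 / 74.9 = 0.2390

F = 0.239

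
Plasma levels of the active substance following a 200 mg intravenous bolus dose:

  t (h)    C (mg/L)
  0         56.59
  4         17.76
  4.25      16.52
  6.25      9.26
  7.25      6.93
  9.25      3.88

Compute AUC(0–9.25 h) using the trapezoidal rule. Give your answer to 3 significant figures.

Trapezoidal AUC_0→9.25:
  [0→4]: (56.59+17.76)/2 × 4 = 148.7
  [4→4.25]: (17.76+16.52)/2 × 0.25 = 4.285
  [4.25→6.25]: (16.52+9.26)/2 × 2 = 25.78
  [6.25→7.25]: (9.26+6.93)/2 × 1 = 8.095
  [7.25→9.25]: (6.93+3.88)/2 × 2 = 10.81
  Sum = 197.67 mg/L·h

AUC = 198 mg/L·h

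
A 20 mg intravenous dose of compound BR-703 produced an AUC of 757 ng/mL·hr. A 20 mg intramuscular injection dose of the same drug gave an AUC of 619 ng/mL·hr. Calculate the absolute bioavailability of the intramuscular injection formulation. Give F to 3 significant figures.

F = (AUC_ev / D_ev) / (AUC_iv / D_iv)
  = (619/20) / (757/20)
  = 30.95 / 37.85 = 0.8177

F = 0.818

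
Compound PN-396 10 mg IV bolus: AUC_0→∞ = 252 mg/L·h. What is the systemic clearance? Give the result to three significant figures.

CL = Dose_iv / AUC_0→∞
   = 10 / 252 = 0.0396825 L/h

CL = 0.0397 L/h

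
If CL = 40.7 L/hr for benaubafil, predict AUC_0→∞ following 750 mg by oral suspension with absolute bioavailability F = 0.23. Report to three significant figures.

AUC = 4.24 mg/L·hr

AUC_0→∞ = F × Dose / CL
        = 0.23 × 750 / 40.7 = 4.23833 mg/L·hr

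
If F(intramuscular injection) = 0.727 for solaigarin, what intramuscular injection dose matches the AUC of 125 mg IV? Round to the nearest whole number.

For equal systemic exposure: F × D_ev = D_iv
D_ev = D_iv / F = 125 / 0.727 = 171.939 mg

D_intramuscular = 172 mg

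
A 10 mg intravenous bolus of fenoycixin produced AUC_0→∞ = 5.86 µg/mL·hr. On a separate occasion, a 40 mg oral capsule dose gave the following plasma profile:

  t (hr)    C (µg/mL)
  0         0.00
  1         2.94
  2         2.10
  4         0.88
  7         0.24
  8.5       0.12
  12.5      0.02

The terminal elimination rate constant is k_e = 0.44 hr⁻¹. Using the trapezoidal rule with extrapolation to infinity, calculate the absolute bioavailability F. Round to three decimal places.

Trapezoidal AUC_0→12.5 (oral capsule):
  [0→1]: (0.00+2.94)/2 × 1 = 1.47
  [1→2]: (2.94+2.10)/2 × 1 = 2.52
  [2→4]: (2.10+0.88)/2 × 2 = 2.98
  [4→7]: (0.88+0.24)/2 × 3 = 1.68
  [7→8.5]: (0.24+0.12)/2 × 1.5 = 0.27
  [8.5→12.5]: (0.12+0.02)/2 × 4 = 0.28
  Sum = 9.2 µg/mL·hr
Tail: C_last/k_e = 0.02/0.44 = 0.045
AUC_0→∞ (oral capsule) = 9.2 + 0.045 = 9.245 µg/mL·hr
F = (AUC_ev/D_ev)/(AUC_iv/D_iv) = (9.245/40)/(5.86/10) = 0.231125/0.586 = 0.3944

F = 0.394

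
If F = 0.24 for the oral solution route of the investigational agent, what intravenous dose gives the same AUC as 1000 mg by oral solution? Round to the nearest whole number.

Systemic exposure from an extravascular dose = F × D_ev, so the equivalent IV dose is F × D_ev.
D_iv = F × D_ev = 0.24 × 1000 = 240 mg

D_iv = 240 mg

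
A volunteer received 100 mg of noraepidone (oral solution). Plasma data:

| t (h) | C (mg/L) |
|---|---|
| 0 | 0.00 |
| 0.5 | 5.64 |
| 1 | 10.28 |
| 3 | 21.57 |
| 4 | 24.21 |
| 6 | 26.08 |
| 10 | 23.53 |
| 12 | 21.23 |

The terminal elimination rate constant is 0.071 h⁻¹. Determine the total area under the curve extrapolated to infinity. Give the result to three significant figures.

AUC = 553 mg/L·h

Trapezoidal AUC_0→12:
  [0→0.5]: (0.00+5.64)/2 × 0.5 = 1.41
  [0.5→1]: (5.64+10.28)/2 × 0.5 = 3.98
  [1→3]: (10.28+21.57)/2 × 2 = 31.85
  [3→4]: (21.57+24.21)/2 × 1 = 22.89
  [4→6]: (24.21+26.08)/2 × 2 = 50.29
  [6→10]: (26.08+23.53)/2 × 4 = 99.22
  [10→12]: (23.53+21.23)/2 × 2 = 44.76
  Sum = 254.4 mg/L·h
Extrapolated tail: C_last / k_e = 21.23 / 0.071 = 299.014
AUC_0→∞ = 254.4 + 299.014 = 553.414 mg/L·h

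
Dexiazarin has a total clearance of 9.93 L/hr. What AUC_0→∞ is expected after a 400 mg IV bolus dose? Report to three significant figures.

AUC_0→∞ = Dose_iv / CL
        = 400 / 9.93 = 40.282 mg/L·hr

AUC = 40.3 mg/L·hr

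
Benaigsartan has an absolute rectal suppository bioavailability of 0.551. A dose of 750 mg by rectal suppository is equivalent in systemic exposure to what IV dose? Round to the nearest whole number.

Systemic exposure from an extravascular dose = F × D_ev, so the equivalent IV dose is F × D_ev.
D_iv = F × D_ev = 0.551 × 750 = 413.25 mg

D_iv = 413 mg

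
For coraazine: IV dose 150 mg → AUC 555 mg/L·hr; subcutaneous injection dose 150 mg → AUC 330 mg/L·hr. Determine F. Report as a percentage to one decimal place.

F = (AUC_ev / D_ev) / (AUC_iv / D_iv)
  = (330/150) / (555/150)
  = 2.2 / 3.7 = 0.5946
  = 59.46%

F = 59.5%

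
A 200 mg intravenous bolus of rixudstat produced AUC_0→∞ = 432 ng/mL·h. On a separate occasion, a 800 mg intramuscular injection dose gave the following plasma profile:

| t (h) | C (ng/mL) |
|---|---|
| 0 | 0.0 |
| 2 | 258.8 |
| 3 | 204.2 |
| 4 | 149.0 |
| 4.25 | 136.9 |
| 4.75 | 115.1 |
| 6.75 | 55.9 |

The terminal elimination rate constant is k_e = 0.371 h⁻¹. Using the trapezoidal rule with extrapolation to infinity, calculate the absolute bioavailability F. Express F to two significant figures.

Trapezoidal AUC_0→6.75 (intramuscular injection):
  [0→2]: (0.0+258.8)/2 × 2 = 258.8
  [2→3]: (258.8+204.2)/2 × 1 = 231.5
  [3→4]: (204.2+149.0)/2 × 1 = 176.6
  [4→4.25]: (149.0+136.9)/2 × 0.25 = 35.7375
  [4.25→4.75]: (136.9+115.1)/2 × 0.5 = 63.0
  [4.75→6.75]: (115.1+55.9)/2 × 2 = 171.0
  Sum = 936.6375 ng/mL·h
Tail: C_last/k_e = 55.9/0.371 = 150.674
AUC_0→∞ (intramuscular injection) = 936.6375 + 150.674 = 1087.3115 ng/mL·h
F = (AUC_ev/D_ev)/(AUC_iv/D_iv) = (1087.3115/800)/(432/200) = 1.35914/2.16 = 0.6292

F = 0.63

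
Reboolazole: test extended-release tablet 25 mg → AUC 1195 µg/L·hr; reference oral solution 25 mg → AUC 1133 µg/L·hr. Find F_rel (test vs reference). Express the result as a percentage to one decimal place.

F_rel = 105.5%

F_rel = (AUC_test/D_test) / (AUC_ref/D_ref)
      = (1195/25) / (1133/25)
      = 47.8 / 45.32 = 1.0547 = 105.47%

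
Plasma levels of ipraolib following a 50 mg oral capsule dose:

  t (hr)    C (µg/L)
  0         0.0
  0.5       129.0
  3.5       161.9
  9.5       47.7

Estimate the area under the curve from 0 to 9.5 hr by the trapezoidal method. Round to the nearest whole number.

Trapezoidal AUC_0→9.5:
  [0→0.5]: (0.0+129.0)/2 × 0.5 = 32.25
  [0.5→3.5]: (129.0+161.9)/2 × 3 = 436.35
  [3.5→9.5]: (161.9+47.7)/2 × 6 = 628.8
  Sum = 1097.4 µg/L·hr

AUC = 1097 µg/L·hr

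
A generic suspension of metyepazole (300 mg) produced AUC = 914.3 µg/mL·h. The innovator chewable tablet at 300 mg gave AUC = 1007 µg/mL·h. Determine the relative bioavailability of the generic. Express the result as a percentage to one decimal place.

F_rel = (AUC_test/D_test) / (AUC_ref/D_ref)
      = (914.3/300) / (1007/300)
      = 3.04767 / 3.35667 = 0.9079 = 90.79%

F_rel = 90.8%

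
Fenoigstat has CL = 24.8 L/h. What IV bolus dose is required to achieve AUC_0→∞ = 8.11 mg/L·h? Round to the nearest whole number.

Dose = 201 mg

Dose_iv = CL × AUC_0→∞
     = 24.8 × 8.11 = 201.128 mg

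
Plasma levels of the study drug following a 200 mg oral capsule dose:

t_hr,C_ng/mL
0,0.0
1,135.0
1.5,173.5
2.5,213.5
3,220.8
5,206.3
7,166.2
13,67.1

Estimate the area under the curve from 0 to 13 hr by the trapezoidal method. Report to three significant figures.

AUC = 1950 ng/mL·hr

Trapezoidal AUC_0→13:
  [0→1]: (0.0+135.0)/2 × 1 = 67.5
  [1→1.5]: (135.0+173.5)/2 × 0.5 = 77.125
  [1.5→2.5]: (173.5+213.5)/2 × 1 = 193.5
  [2.5→3]: (213.5+220.8)/2 × 0.5 = 108.575
  [3→5]: (220.8+206.3)/2 × 2 = 427.1
  [5→7]: (206.3+166.2)/2 × 2 = 372.5
  [7→13]: (166.2+67.1)/2 × 6 = 699.9
  Sum = 1946.2 ng/mL·hr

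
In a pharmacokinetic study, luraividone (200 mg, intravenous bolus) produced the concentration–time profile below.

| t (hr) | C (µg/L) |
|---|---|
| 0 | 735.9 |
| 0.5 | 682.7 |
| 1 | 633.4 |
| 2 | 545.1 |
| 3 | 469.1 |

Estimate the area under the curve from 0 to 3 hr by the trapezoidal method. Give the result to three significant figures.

Trapezoidal AUC_0→3:
  [0→0.5]: (735.9+682.7)/2 × 0.5 = 354.65
  [0.5→1]: (682.7+633.4)/2 × 0.5 = 329.025
  [1→2]: (633.4+545.1)/2 × 1 = 589.25
  [2→3]: (545.1+469.1)/2 × 1 = 507.1
  Sum = 1780.025 µg/L·hr

AUC = 1780 µg/L·hr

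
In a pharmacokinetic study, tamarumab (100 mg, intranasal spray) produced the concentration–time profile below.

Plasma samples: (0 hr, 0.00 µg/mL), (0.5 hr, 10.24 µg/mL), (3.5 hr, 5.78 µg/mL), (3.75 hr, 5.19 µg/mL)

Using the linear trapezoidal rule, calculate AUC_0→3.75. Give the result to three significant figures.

AUC = 28.0 µg/mL·hr

Trapezoidal AUC_0→3.75:
  [0→0.5]: (0.00+10.24)/2 × 0.5 = 2.56
  [0.5→3.5]: (10.24+5.78)/2 × 3 = 24.03
  [3.5→3.75]: (5.78+5.19)/2 × 0.25 = 1.37125
  Sum = 27.96125 µg/mL·hr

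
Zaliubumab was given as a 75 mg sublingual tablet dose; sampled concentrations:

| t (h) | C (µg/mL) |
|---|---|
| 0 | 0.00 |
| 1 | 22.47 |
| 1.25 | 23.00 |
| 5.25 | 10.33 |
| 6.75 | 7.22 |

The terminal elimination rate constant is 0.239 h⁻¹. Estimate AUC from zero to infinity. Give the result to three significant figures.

AUC = 127 µg/mL·h

Trapezoidal AUC_0→6.75:
  [0→1]: (0.00+22.47)/2 × 1 = 11.235
  [1→1.25]: (22.47+23.00)/2 × 0.25 = 5.68375
  [1.25→5.25]: (23.00+10.33)/2 × 4 = 66.66
  [5.25→6.75]: (10.33+7.22)/2 × 1.5 = 13.1625
  Sum = 96.74125 µg/mL·h
Extrapolated tail: C_last / k_e = 7.22 / 0.239 = 30.209
AUC_0→∞ = 96.74125 + 30.209 = 126.95025 µg/mL·h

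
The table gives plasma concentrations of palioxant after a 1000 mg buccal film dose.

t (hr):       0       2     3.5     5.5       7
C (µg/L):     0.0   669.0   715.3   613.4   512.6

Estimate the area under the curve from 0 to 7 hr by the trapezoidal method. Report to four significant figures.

Trapezoidal AUC_0→7:
  [0→2]: (0.0+669.0)/2 × 2 = 669.0
  [2→3.5]: (669.0+715.3)/2 × 1.5 = 1038.225
  [3.5→5.5]: (715.3+613.4)/2 × 2 = 1328.7
  [5.5→7]: (613.4+512.6)/2 × 1.5 = 844.5
  Sum = 3880.425 µg/L·hr

AUC = 3880 µg/L·hr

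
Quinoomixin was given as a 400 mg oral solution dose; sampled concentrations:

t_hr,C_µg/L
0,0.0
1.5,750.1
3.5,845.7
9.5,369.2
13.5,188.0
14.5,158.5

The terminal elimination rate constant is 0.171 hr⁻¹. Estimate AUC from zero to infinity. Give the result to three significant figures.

Trapezoidal AUC_0→14.5:
  [0→1.5]: (0.0+750.1)/2 × 1.5 = 562.575
  [1.5→3.5]: (750.1+845.7)/2 × 2 = 1595.8
  [3.5→9.5]: (845.7+369.2)/2 × 6 = 3644.7
  [9.5→13.5]: (369.2+188.0)/2 × 4 = 1114.4
  [13.5→14.5]: (188.0+158.5)/2 × 1 = 173.25
  Sum = 7090.725 µg/L·hr
Extrapolated tail: C_last / k_e = 158.5 / 0.171 = 926.901
AUC_0→∞ = 7090.725 + 926.901 = 8017.626 µg/L·hr

AUC = 8020 µg/L·hr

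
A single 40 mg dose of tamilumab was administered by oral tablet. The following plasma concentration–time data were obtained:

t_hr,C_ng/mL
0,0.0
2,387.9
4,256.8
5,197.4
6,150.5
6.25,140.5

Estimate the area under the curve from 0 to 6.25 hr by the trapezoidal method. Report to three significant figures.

Trapezoidal AUC_0→6.25:
  [0→2]: (0.0+387.9)/2 × 2 = 387.9
  [2→4]: (387.9+256.8)/2 × 2 = 644.7
  [4→5]: (256.8+197.4)/2 × 1 = 227.1
  [5→6]: (197.4+150.5)/2 × 1 = 173.95
  [6→6.25]: (150.5+140.5)/2 × 0.25 = 36.375
  Sum = 1470.025 ng/mL·hr

AUC = 1470 ng/mL·hr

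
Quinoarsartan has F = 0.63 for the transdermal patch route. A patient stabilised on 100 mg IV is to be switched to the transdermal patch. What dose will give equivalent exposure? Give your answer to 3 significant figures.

For equal systemic exposure: F × D_ev = D_iv
D_ev = D_iv / F = 100 / 0.63 = 158.73 mg

D_transdermal = 159 mg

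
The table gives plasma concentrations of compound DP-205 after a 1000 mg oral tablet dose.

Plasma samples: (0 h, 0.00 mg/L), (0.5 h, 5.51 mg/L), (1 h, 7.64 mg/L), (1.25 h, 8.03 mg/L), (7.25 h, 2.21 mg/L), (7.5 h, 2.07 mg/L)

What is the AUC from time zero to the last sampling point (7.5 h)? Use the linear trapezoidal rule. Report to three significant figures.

Trapezoidal AUC_0→7.5:
  [0→0.5]: (0.00+5.51)/2 × 0.5 = 1.3775
  [0.5→1]: (5.51+7.64)/2 × 0.5 = 3.2875
  [1→1.25]: (7.64+8.03)/2 × 0.25 = 1.95875
  [1.25→7.25]: (8.03+2.21)/2 × 6 = 30.72
  [7.25→7.5]: (2.21+2.07)/2 × 0.25 = 0.535
  Sum = 37.87875 mg/L·h

AUC = 37.9 mg/L·h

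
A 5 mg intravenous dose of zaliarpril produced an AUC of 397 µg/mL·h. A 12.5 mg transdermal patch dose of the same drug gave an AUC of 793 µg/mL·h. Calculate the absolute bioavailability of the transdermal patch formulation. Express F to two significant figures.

F = (AUC_ev / D_ev) / (AUC_iv / D_iv)
  = (793/12.5) / (397/5)
  = 63.44 / 79.4 = 0.7990

F = 0.80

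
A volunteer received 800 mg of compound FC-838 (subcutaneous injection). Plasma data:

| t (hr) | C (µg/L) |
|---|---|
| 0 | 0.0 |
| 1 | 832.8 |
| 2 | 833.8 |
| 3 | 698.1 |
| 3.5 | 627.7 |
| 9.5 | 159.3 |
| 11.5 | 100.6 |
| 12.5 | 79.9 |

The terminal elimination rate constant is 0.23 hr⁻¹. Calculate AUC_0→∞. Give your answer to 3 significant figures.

AUC = 5410 µg/L·hr

Trapezoidal AUC_0→12.5:
  [0→1]: (0.0+832.8)/2 × 1 = 416.4
  [1→2]: (832.8+833.8)/2 × 1 = 833.3
  [2→3]: (833.8+698.1)/2 × 1 = 765.95
  [3→3.5]: (698.1+627.7)/2 × 0.5 = 331.45
  [3.5→9.5]: (627.7+159.3)/2 × 6 = 2361.0
  [9.5→11.5]: (159.3+100.6)/2 × 2 = 259.9
  [11.5→12.5]: (100.6+79.9)/2 × 1 = 90.25
  Sum = 5058.25 µg/L·hr
Extrapolated tail: C_last / k_e = 79.9 / 0.23 = 347.391
AUC_0→∞ = 5058.25 + 347.391 = 5405.641 µg/L·hr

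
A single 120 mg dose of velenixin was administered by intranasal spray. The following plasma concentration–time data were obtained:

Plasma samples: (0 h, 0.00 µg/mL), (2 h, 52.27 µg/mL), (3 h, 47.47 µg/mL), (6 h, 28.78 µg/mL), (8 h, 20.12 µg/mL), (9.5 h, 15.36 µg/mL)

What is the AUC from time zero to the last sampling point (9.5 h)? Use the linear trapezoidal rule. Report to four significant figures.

AUC = 292.0 µg/mL·h

Trapezoidal AUC_0→9.5:
  [0→2]: (0.00+52.27)/2 × 2 = 52.27
  [2→3]: (52.27+47.47)/2 × 1 = 49.87
  [3→6]: (47.47+28.78)/2 × 3 = 114.375
  [6→8]: (28.78+20.12)/2 × 2 = 48.9
  [8→9.5]: (20.12+15.36)/2 × 1.5 = 26.61
  Sum = 292.025 µg/mL·h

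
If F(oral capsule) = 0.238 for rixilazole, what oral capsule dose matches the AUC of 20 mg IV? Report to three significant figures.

D_oral = 84.0 mg

For equal systemic exposure: F × D_ev = D_iv
D_ev = D_iv / F = 20 / 0.238 = 84.0336 mg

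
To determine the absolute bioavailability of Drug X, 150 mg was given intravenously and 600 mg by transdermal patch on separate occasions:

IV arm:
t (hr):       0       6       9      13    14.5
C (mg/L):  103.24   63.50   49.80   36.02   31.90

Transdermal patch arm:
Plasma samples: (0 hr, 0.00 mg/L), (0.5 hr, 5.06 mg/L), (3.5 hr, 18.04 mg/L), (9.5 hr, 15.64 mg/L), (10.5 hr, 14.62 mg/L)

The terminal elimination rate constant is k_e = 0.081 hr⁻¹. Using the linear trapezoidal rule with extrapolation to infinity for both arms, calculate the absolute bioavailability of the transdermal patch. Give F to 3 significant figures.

F = 0.0646

Trapezoidal AUC_0→14.5 (IV):
  [0→6]: (103.24+63.50)/2 × 6 = 500.22
  [6→9]: (63.50+49.80)/2 × 3 = 169.95
  [9→13]: (49.80+36.02)/2 × 4 = 171.64
  [13→14.5]: (36.02+31.90)/2 × 1.5 = 50.94
  Sum = 892.75 mg/L·hr
IV tail: 31.90/0.081 = 393.827; AUC_iv,0→∞ = 892.75 + 393.827 = 1286.577 mg/L·hr
Trapezoidal AUC_0→10.5 (transdermal patch):
  [0→0.5]: (0.00+5.06)/2 × 0.5 = 1.265
  [0.5→3.5]: (5.06+18.04)/2 × 3 = 34.65
  [3.5→9.5]: (18.04+15.64)/2 × 6 = 101.04
  [9.5→10.5]: (15.64+14.62)/2 × 1 = 15.13
  Sum = 152.085 mg/L·hr
transdermal patch tail: 14.62/0.081 = 180.494; AUC_ev,0→∞ = 152.085 + 180.494 = 332.579 mg/L·hr
F = (AUC_ev/D_ev)/(AUC_iv/D_iv) = (332.579/600)/(1286.577/150) = 0.554298/8.57718 = 0.0646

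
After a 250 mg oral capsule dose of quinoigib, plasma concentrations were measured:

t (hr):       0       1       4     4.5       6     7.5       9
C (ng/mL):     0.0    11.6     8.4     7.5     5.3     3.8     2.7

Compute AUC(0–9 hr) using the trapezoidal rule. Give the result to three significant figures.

AUC = 61.1 ng/mL·hr

Trapezoidal AUC_0→9:
  [0→1]: (0.0+11.6)/2 × 1 = 5.8
  [1→4]: (11.6+8.4)/2 × 3 = 30.0
  [4→4.5]: (8.4+7.5)/2 × 0.5 = 3.975
  [4.5→6]: (7.5+5.3)/2 × 1.5 = 9.6
  [6→7.5]: (5.3+3.8)/2 × 1.5 = 6.825
  [7.5→9]: (3.8+2.7)/2 × 1.5 = 4.875
  Sum = 61.075 ng/mL·hr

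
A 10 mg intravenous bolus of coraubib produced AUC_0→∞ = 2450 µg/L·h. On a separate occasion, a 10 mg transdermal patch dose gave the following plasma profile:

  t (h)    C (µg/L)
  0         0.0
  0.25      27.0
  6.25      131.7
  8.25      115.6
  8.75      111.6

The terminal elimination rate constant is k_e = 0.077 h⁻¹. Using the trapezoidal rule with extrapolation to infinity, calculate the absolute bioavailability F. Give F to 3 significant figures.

F = 0.911

Trapezoidal AUC_0→8.75 (transdermal patch):
  [0→0.25]: (0.0+27.0)/2 × 0.25 = 3.375
  [0.25→6.25]: (27.0+131.7)/2 × 6 = 476.1
  [6.25→8.25]: (131.7+115.6)/2 × 2 = 247.3
  [8.25→8.75]: (115.6+111.6)/2 × 0.5 = 56.8
  Sum = 783.575 µg/L·h
Tail: C_last/k_e = 111.6/0.077 = 1449.351
AUC_0→∞ (transdermal patch) = 783.575 + 1449.351 = 2232.926 µg/L·h
F = (AUC_ev/D_ev)/(AUC_iv/D_iv) = (2232.926/10)/(2450/10) = 223.2926/245 = 0.9114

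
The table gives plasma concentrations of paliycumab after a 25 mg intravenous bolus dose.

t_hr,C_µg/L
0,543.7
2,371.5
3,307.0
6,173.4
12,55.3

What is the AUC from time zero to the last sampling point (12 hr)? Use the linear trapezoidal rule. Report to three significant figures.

AUC = 2660 µg/L·hr

Trapezoidal AUC_0→12:
  [0→2]: (543.7+371.5)/2 × 2 = 915.2
  [2→3]: (371.5+307.0)/2 × 1 = 339.25
  [3→6]: (307.0+173.4)/2 × 3 = 720.6
  [6→12]: (173.4+55.3)/2 × 6 = 686.1
  Sum = 2661.15 µg/L·hr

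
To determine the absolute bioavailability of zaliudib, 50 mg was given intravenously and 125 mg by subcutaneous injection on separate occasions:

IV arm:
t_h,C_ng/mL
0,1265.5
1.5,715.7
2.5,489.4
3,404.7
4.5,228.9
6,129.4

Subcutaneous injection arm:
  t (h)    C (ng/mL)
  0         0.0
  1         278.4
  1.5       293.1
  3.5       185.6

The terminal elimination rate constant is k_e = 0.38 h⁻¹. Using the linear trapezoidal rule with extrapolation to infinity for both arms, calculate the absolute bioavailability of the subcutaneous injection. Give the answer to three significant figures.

Trapezoidal AUC_0→6 (IV):
  [0→1.5]: (1265.5+715.7)/2 × 1.5 = 1485.9
  [1.5→2.5]: (715.7+489.4)/2 × 1 = 602.55
  [2.5→3]: (489.4+404.7)/2 × 0.5 = 223.525
  [3→4.5]: (404.7+228.9)/2 × 1.5 = 475.2
  [4.5→6]: (228.9+129.4)/2 × 1.5 = 268.725
  Sum = 3055.9 ng/mL·h
IV tail: 129.4/0.38 = 340.526; AUC_iv,0→∞ = 3055.9 + 340.526 = 3396.426 ng/mL·h
Trapezoidal AUC_0→3.5 (subcutaneous injection):
  [0→1]: (0.0+278.4)/2 × 1 = 139.2
  [1→1.5]: (278.4+293.1)/2 × 0.5 = 142.875
  [1.5→3.5]: (293.1+185.6)/2 × 2 = 478.7
  Sum = 760.775 ng/mL·h
subcutaneous injection tail: 185.6/0.38 = 488.421; AUC_ev,0→∞ = 760.775 + 488.421 = 1249.196 ng/mL·h
F = (AUC_ev/D_ev)/(AUC_iv/D_iv) = (1249.196/125)/(3396.426/50) = 9.993568/67.92852 = 0.1471

F = 0.147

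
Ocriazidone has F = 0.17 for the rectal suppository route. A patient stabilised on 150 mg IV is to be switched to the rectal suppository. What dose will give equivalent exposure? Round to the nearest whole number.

For equal systemic exposure: F × D_ev = D_iv
D_ev = D_iv / F = 150 / 0.17 = 882.353 mg

D_rectal = 882 mg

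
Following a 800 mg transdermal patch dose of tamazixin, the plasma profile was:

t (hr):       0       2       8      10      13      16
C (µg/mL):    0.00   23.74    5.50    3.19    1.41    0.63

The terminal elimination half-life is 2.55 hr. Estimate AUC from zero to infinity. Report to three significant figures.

AUC = 132 µg/mL·hr

Trapezoidal AUC_0→16:
  [0→2]: (0.00+23.74)/2 × 2 = 23.74
  [2→8]: (23.74+5.50)/2 × 6 = 87.72
  [8→10]: (5.50+3.19)/2 × 2 = 8.69
  [10→13]: (3.19+1.41)/2 × 3 = 6.9
  [13→16]: (1.41+0.63)/2 × 3 = 3.06
  Sum = 130.11 µg/mL·hr
k_e = ln2 / t½ = 0.693147 / 2.55 = 0.2718 hr^-1
Extrapolated tail: C_last / k_e = 0.63 / 0.2718 = 2.318
AUC_0→∞ = 130.11 + 2.318 = 132.428 µg/mL·hr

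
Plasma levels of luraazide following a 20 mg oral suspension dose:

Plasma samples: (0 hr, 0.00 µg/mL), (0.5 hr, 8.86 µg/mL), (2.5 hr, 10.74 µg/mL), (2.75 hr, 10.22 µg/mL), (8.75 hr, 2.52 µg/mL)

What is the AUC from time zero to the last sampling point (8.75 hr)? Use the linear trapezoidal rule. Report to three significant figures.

Trapezoidal AUC_0→8.75:
  [0→0.5]: (0.00+8.86)/2 × 0.5 = 2.215
  [0.5→2.5]: (8.86+10.74)/2 × 2 = 19.6
  [2.5→2.75]: (10.74+10.22)/2 × 0.25 = 2.62
  [2.75→8.75]: (10.22+2.52)/2 × 6 = 38.22
  Sum = 62.655 µg/mL·hr

AUC = 62.7 µg/mL·hr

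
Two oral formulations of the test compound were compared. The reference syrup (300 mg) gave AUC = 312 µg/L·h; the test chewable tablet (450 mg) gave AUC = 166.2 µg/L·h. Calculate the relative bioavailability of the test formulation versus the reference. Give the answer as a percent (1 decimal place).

F_rel = (AUC_test/D_test) / (AUC_ref/D_ref)
      = (166.2/450) / (312/300)
      = 0.369333 / 1.04 = 0.3551 = 35.51%

F_rel = 35.5%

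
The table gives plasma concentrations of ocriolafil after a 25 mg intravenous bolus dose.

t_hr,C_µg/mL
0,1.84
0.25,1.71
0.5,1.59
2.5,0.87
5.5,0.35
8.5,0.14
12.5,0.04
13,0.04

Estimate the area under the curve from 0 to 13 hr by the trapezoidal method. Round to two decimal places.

Trapezoidal AUC_0→13:
  [0→0.25]: (1.84+1.71)/2 × 0.25 = 0.44375
  [0.25→0.5]: (1.71+1.59)/2 × 0.25 = 0.4125
  [0.5→2.5]: (1.59+0.87)/2 × 2 = 2.46
  [2.5→5.5]: (0.87+0.35)/2 × 3 = 1.83
  [5.5→8.5]: (0.35+0.14)/2 × 3 = 0.735
  [8.5→12.5]: (0.14+0.04)/2 × 4 = 0.36
  [12.5→13]: (0.04+0.04)/2 × 0.5 = 0.02
  Sum = 6.26125 µg/mL·hr

AUC = 6.26 µg/mL·hr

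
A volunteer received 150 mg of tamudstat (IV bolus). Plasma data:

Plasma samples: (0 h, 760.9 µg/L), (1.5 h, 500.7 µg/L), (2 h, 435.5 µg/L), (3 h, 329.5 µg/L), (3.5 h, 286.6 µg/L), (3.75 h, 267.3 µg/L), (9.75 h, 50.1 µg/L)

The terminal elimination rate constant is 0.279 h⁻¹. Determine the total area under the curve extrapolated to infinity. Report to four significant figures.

AUC = 2918 µg/L·h

Trapezoidal AUC_0→9.75:
  [0→1.5]: (760.9+500.7)/2 × 1.5 = 946.2
  [1.5→2]: (500.7+435.5)/2 × 0.5 = 234.05
  [2→3]: (435.5+329.5)/2 × 1 = 382.5
  [3→3.5]: (329.5+286.6)/2 × 0.5 = 154.025
  [3.5→3.75]: (286.6+267.3)/2 × 0.25 = 69.2375
  [3.75→9.75]: (267.3+50.1)/2 × 6 = 952.2
  Sum = 2738.2125 µg/L·h
Extrapolated tail: C_last / k_e = 50.1 / 0.279 = 179.570
AUC_0→∞ = 2738.2125 + 179.570 = 2917.7825 µg/L·h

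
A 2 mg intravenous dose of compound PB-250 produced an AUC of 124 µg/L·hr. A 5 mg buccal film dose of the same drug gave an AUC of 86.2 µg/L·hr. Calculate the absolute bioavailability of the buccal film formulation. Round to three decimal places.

F = 0.278

F = (AUC_ev / D_ev) / (AUC_iv / D_iv)
  = (86.2/5) / (124/2)
  = 17.24 / 62 = 0.2781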